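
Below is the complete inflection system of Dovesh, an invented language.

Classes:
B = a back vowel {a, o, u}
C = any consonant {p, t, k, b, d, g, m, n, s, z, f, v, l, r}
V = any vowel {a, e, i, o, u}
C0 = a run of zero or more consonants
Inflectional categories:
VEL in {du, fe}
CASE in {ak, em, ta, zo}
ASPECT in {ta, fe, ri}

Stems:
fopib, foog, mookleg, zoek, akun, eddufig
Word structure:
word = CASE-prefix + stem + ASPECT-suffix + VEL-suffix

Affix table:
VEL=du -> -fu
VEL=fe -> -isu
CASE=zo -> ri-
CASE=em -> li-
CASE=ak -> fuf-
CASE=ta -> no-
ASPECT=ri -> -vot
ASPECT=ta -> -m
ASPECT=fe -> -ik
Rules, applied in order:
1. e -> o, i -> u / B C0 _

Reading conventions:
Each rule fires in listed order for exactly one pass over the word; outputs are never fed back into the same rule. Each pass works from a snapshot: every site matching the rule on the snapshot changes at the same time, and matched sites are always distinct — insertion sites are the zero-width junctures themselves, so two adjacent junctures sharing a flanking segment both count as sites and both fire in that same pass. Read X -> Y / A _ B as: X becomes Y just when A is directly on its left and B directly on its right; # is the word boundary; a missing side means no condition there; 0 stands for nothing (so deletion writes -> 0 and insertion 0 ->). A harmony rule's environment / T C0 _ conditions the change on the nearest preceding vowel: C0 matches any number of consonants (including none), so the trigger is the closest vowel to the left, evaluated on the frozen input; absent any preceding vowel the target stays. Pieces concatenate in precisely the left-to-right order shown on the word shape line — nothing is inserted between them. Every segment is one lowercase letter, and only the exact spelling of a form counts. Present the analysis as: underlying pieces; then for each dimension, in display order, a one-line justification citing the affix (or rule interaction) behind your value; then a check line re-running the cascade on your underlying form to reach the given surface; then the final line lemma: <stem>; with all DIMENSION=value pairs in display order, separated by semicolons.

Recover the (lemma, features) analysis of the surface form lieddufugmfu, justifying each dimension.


underlying: li-eddufig-m-fu
VEL=du - signalled by the affix -fu
CASE=em - signalled by the affix li-
ASPECT=ta - signalled by the affix -m
check: lieddufigmfu -> lieddufugmfu
lemma: eddufig; VEL=du; CASE=em; ASPECT=ta


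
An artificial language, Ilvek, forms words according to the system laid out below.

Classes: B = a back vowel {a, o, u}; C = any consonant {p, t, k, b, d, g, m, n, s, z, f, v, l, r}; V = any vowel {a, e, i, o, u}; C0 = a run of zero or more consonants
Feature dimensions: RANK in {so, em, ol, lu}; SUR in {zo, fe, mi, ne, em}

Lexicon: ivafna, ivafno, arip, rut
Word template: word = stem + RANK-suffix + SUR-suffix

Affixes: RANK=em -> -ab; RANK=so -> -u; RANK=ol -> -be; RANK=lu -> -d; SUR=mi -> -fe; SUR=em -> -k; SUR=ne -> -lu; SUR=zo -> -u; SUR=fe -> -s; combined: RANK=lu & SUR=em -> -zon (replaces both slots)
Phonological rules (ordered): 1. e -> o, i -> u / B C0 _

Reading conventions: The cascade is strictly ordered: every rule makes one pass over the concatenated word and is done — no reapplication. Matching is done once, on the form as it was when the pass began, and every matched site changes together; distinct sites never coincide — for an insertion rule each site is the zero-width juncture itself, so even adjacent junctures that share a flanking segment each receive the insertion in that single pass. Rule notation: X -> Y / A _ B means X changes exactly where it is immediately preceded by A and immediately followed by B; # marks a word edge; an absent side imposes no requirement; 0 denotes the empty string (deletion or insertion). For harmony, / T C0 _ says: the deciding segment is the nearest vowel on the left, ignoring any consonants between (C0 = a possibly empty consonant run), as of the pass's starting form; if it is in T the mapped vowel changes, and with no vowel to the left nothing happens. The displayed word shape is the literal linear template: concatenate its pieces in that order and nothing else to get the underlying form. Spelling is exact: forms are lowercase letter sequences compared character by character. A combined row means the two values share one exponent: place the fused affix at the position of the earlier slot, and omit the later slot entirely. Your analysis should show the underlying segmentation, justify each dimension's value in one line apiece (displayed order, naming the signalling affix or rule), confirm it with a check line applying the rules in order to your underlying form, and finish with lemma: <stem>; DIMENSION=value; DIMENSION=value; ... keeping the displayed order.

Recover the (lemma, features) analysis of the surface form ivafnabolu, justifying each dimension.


underlying: ivafna-be-lu
RANK=ol - signalled by the affix -be
SUR=ne - signalled by the affix -lu
check: ivafnabelu -> ivafnabolu
lemma: ivafna; RANK=ol; SUR=ne


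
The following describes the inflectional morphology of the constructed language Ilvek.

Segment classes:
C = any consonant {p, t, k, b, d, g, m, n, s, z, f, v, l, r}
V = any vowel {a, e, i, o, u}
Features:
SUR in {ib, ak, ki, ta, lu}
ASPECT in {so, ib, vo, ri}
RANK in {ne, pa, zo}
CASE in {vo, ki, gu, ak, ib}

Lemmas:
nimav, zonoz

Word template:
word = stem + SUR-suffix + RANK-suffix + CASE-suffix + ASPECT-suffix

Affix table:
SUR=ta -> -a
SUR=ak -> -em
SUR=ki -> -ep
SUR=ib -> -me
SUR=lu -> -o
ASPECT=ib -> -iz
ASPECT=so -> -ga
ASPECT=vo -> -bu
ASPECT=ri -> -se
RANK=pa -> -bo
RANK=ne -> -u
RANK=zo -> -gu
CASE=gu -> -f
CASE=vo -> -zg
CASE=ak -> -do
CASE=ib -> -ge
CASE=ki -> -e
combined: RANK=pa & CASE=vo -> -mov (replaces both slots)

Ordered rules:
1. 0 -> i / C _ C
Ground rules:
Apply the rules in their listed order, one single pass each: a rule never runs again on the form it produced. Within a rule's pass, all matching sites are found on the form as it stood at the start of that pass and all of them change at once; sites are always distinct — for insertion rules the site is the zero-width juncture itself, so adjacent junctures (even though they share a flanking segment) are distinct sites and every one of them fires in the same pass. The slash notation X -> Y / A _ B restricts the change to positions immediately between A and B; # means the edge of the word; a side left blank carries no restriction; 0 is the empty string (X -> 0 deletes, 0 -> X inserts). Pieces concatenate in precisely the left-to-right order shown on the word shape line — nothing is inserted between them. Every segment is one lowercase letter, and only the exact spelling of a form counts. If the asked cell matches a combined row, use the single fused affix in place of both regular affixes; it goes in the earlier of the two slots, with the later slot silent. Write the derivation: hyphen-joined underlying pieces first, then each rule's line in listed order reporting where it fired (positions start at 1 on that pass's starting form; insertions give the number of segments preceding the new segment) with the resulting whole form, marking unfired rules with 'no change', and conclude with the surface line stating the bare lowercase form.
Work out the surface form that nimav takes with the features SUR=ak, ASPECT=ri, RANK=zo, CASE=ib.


underlying: nimav-em-gu-ge-se
1. 0 -> i / C _ C: inserts after position(s) 7: nimavemigugese
surface: nimavemigugese


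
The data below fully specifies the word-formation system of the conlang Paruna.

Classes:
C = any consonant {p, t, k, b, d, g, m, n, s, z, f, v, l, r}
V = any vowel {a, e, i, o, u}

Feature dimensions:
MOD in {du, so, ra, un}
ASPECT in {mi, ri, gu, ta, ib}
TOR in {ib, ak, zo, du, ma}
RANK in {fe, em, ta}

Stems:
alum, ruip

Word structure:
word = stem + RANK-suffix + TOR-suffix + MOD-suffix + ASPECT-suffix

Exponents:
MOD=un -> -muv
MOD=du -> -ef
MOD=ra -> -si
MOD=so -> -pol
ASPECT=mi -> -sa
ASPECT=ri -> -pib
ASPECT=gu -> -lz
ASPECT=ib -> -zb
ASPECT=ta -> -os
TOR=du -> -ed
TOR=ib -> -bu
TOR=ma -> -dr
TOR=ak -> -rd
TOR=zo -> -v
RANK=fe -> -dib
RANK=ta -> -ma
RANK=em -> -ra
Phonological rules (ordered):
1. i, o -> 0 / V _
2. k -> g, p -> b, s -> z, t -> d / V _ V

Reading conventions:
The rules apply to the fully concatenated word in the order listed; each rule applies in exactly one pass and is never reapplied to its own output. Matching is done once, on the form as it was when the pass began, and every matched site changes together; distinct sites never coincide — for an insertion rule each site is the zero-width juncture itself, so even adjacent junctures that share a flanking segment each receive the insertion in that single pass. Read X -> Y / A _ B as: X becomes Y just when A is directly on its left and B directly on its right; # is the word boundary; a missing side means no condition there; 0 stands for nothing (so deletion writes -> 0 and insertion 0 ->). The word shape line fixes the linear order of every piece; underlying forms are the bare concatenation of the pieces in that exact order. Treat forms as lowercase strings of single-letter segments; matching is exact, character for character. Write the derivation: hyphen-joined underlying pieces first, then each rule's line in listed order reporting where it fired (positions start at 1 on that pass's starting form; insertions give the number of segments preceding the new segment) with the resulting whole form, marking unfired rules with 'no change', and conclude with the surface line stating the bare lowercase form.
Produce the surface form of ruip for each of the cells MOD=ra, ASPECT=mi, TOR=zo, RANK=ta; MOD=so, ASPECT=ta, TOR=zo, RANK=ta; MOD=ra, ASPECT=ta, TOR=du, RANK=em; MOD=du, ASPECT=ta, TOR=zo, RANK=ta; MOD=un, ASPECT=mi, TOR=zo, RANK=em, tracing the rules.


cell MOD=ra, ASPECT=mi, TOR=zo, RANK=ta:
underlying: ruip-ma-v-si-sa
1. i, o -> 0 / V _: fires at position(s) 3: rupmavsisa
2. k -> g, p -> b, s -> z, t -> d / V _ V: fires at position(s) 9: rupmavsiza
surface: rupmavsiza

cell MOD=so, ASPECT=ta, TOR=zo, RANK=ta:
underlying: ruip-ma-v-pol-os
1. i, o -> 0 / V _: fires at position(s) 3: rupmavpolos
2. k -> g, p -> b, s -> z, t -> d / V _ V: no change
surface: rupmavpolos

cell MOD=ra, ASPECT=ta, TOR=du, RANK=em:
underlying: ruip-ra-ed-si-os
1. i, o -> 0 / V _: fires at position(s) 3, 11: rupraedsis
2. k -> g, p -> b, s -> z, t -> d / V _ V: no change
surface: rupraedsis

cell MOD=du, ASPECT=ta, TOR=zo, RANK=ta:
underlying: ruip-ma-v-ef-os
1. i, o -> 0 / V _: fires at position(s) 3: rupmavefos
2. k -> g, p -> b, s -> z, t -> d / V _ V: no change
surface: rupmavefos

cell MOD=un, ASPECT=mi, TOR=zo, RANK=em:
underlying: ruip-ra-v-muv-sa
1. i, o -> 0 / V _: fires at position(s) 3: rupravmuvsa
2. k -> g, p -> b, s -> z, t -> d / V _ V: no change
surface: rupravmuvsa


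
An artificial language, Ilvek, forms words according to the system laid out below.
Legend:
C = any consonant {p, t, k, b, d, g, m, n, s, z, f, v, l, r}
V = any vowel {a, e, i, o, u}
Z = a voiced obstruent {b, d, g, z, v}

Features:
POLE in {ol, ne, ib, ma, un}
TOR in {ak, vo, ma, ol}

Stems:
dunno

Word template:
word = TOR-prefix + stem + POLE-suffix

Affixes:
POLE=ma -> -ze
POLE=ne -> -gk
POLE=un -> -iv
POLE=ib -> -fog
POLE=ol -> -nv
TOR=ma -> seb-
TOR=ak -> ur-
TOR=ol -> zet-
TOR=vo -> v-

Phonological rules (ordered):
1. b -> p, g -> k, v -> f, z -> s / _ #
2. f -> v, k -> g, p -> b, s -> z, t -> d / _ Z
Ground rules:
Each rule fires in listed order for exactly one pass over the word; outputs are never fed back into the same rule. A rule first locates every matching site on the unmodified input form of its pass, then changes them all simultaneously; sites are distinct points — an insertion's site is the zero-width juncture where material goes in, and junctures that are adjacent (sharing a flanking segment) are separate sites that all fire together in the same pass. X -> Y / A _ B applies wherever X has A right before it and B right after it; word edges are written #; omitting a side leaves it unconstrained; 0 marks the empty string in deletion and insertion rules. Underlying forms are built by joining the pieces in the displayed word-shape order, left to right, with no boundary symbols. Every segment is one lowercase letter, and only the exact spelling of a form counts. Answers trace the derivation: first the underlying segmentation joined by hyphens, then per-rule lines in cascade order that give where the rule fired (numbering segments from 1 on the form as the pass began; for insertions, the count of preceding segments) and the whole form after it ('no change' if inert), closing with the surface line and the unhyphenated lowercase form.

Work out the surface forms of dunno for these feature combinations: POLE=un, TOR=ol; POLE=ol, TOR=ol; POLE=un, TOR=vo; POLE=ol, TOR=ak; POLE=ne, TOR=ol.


cell POLE=un, TOR=ol:
underlying: zet-dunno-iv
1. b -> p, g -> k, v -> f, z -> s / _ #: fires at position(s) 10: zetdunnoif
2. f -> v, k -> g, p -> b, s -> z, t -> d / _ Z: fires at position(s) 3: zeddunnoif
surface: zeddunnoif

cell POLE=ol, TOR=ol:
underlying: zet-dunno-nv
1. b -> p, g -> k, v -> f, z -> s / _ #: fires at position(s) 10: zetdunnonf
2. f -> v, k -> g, p -> b, s -> z, t -> d / _ Z: fires at position(s) 3: zeddunnonf
surface: zeddunnonf

cell POLE=un, TOR=vo:
underlying: v-dunno-iv
1. b -> p, g -> k, v -> f, z -> s / _ #: fires at position(s) 8: vdunnoif
2. f -> v, k -> g, p -> b, s -> z, t -> d / _ Z: no change
surface: vdunnoif

cell POLE=ol, TOR=ak:
underlying: ur-dunno-nv
1. b -> p, g -> k, v -> f, z -> s / _ #: fires at position(s) 9: urdunnonf
2. f -> v, k -> g, p -> b, s -> z, t -> d / _ Z: no change
surface: urdunnonf

cell POLE=ne, TOR=ol:
underlying: zet-dunno-gk
1. b -> p, g -> k, v -> f, z -> s / _ #: no change
2. f -> v, k -> g, p -> b, s -> z, t -> d / _ Z: fires at position(s) 3: zeddunnogk
surface: zeddunnogk


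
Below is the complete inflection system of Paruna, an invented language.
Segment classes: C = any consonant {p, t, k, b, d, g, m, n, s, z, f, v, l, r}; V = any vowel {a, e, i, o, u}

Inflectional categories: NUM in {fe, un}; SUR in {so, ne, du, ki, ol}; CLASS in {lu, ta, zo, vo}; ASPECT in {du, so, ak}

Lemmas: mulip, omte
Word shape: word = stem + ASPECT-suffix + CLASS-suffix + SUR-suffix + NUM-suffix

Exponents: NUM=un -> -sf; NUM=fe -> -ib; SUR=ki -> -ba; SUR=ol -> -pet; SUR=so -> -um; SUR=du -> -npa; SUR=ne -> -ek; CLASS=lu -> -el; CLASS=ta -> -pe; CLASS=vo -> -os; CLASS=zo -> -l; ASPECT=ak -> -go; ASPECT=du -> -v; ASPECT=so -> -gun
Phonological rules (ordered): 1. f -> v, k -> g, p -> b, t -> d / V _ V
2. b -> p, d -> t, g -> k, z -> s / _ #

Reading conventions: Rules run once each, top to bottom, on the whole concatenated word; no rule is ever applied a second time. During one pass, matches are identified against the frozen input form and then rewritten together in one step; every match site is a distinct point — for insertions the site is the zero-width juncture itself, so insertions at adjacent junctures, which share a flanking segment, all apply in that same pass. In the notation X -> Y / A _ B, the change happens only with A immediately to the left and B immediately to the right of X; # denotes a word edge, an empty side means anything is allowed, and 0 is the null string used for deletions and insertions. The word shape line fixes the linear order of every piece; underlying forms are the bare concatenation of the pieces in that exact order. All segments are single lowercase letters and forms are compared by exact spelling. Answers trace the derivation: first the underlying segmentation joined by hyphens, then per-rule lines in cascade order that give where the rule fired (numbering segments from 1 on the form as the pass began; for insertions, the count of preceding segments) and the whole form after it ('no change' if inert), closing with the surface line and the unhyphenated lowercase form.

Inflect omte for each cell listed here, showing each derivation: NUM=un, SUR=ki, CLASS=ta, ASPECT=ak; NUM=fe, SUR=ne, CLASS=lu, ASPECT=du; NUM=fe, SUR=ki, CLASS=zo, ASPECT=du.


cell NUM=un, SUR=ki, CLASS=ta, ASPECT=ak:
underlying: omte-go-pe-ba-sf
1. f -> v, k -> g, p -> b, t -> d / V _ V: fires at position(s) 7: omtegobebasf
2. b -> p, d -> t, g -> k, z -> s / _ #: no change
surface: omtegobebasf

cell NUM=fe, SUR=ne, CLASS=lu, ASPECT=du:
underlying: omte-v-el-ek-ib
1. f -> v, k -> g, p -> b, t -> d / V _ V: fires at position(s) 9: omtevelegib
2. b -> p, d -> t, g -> k, z -> s / _ #: fires at position(s) 11: omtevelegip
surface: omtevelegip

cell NUM=fe, SUR=ki, CLASS=zo, ASPECT=du:
underlying: omte-v-l-ba-ib
1. f -> v, k -> g, p -> b, t -> d / V _ V: no change
2. b -> p, d -> t, g -> k, z -> s / _ #: fires at position(s) 10: omtevlbaip
surface: omtevlbaip


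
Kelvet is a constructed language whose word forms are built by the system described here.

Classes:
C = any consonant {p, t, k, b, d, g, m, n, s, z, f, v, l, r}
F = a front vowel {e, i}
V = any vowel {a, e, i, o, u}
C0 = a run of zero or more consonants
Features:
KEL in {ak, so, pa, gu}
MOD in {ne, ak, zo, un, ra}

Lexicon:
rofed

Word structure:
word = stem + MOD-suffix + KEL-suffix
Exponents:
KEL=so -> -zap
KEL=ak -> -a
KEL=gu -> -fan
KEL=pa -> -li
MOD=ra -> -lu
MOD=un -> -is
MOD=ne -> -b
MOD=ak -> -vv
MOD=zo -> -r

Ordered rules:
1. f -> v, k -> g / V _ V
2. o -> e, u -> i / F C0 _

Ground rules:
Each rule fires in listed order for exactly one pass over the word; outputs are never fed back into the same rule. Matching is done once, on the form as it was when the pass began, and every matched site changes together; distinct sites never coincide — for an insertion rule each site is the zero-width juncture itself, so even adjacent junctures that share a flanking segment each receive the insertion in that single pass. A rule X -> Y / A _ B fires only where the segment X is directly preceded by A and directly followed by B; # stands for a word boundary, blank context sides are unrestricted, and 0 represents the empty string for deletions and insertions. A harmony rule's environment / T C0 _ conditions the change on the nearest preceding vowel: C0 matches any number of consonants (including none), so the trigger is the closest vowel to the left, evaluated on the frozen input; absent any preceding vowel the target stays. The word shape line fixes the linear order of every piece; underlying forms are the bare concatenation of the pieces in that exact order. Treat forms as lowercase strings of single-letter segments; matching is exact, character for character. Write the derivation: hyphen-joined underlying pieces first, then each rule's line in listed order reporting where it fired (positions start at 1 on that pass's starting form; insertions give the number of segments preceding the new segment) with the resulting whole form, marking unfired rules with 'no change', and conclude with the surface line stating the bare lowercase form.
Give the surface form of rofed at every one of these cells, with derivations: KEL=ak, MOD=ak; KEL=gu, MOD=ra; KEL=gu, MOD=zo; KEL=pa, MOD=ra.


cell KEL=ak, MOD=ak:
underlying: rofed-vv-a
1. f -> v, k -> g / V _ V: fires at position(s) 3: rovedvva
2. o -> e, u -> i / F C0 _: no change
surface: rovedvva

cell KEL=gu, MOD=ra:
underlying: rofed-lu-fan
1. f -> v, k -> g / V _ V: fires at position(s) 3, 8: rovedluvan
2. o -> e, u -> i / F C0 _: fires at position(s) 7: rovedlivan
surface: rovedlivan

cell KEL=gu, MOD=zo:
underlying: rofed-r-fan
1. f -> v, k -> g / V _ V: fires at position(s) 3: rovedrfan
2. o -> e, u -> i / F C0 _: no change
surface: rovedrfan

cell KEL=pa, MOD=ra:
underlying: rofed-lu-li
1. f -> v, k -> g / V _ V: fires at position(s) 3: rovedluli
2. o -> e, u -> i / F C0 _: fires at position(s) 7: rovedlili
surface: rovedlili


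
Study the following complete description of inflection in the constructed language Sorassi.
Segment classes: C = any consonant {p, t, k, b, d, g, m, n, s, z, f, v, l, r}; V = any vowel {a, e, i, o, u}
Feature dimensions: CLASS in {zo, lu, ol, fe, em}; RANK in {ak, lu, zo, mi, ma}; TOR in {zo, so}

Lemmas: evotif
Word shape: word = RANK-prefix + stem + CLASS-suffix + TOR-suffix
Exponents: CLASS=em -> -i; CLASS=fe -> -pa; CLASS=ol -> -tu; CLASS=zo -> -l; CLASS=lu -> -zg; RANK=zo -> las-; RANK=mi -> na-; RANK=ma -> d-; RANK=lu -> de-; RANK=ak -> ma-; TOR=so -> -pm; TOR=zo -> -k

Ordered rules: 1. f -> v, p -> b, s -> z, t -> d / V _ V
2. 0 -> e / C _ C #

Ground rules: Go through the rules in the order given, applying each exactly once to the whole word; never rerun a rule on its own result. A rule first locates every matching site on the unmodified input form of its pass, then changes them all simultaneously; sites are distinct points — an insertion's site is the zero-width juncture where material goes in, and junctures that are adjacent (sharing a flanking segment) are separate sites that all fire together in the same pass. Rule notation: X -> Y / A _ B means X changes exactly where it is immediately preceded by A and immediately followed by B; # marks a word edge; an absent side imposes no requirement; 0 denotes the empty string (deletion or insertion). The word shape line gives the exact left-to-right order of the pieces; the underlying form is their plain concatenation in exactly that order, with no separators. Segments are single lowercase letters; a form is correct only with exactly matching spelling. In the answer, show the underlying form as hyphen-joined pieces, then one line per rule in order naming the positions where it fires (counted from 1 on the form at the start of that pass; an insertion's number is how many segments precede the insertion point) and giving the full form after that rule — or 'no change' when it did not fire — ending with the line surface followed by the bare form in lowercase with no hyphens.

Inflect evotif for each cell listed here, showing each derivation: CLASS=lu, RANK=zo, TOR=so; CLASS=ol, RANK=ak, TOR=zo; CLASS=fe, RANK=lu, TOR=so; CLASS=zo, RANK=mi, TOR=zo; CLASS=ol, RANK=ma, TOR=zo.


cell CLASS=lu, RANK=zo, TOR=so:
underlying: las-evotif-zg-pm
1. f -> v, p -> b, s -> z, t -> d / V _ V: fires at position(s) 3, 7: lazevodifzgpm
2. 0 -> e / C _ C #: inserts after position(s) 12: lazevodifzgpem
surface: lazevodifzgpem

cell CLASS=ol, RANK=ak, TOR=zo:
underlying: ma-evotif-tu-k
1. f -> v, p -> b, s -> z, t -> d / V _ V: fires at position(s) 6: maevodiftuk
2. 0 -> e / C _ C #: no change
surface: maevodiftuk

cell CLASS=fe, RANK=lu, TOR=so:
underlying: de-evotif-pa-pm
1. f -> v, p -> b, s -> z, t -> d / V _ V: fires at position(s) 6: deevodifpapm
2. 0 -> e / C _ C #: inserts after position(s) 11: deevodifpapem
surface: deevodifpapem

cell CLASS=zo, RANK=mi, TOR=zo:
underlying: na-evotif-l-k
1. f -> v, p -> b, s -> z, t -> d / V _ V: fires at position(s) 6: naevodiflk
2. 0 -> e / C _ C #: inserts after position(s) 9: naevodiflek
surface: naevodiflek

cell CLASS=ol, RANK=ma, TOR=zo:
underlying: d-evotif-tu-k
1. f -> v, p -> b, s -> z, t -> d / V _ V: fires at position(s) 5: devodiftuk
2. 0 -> e / C _ C #: no change
surface: devodiftuk


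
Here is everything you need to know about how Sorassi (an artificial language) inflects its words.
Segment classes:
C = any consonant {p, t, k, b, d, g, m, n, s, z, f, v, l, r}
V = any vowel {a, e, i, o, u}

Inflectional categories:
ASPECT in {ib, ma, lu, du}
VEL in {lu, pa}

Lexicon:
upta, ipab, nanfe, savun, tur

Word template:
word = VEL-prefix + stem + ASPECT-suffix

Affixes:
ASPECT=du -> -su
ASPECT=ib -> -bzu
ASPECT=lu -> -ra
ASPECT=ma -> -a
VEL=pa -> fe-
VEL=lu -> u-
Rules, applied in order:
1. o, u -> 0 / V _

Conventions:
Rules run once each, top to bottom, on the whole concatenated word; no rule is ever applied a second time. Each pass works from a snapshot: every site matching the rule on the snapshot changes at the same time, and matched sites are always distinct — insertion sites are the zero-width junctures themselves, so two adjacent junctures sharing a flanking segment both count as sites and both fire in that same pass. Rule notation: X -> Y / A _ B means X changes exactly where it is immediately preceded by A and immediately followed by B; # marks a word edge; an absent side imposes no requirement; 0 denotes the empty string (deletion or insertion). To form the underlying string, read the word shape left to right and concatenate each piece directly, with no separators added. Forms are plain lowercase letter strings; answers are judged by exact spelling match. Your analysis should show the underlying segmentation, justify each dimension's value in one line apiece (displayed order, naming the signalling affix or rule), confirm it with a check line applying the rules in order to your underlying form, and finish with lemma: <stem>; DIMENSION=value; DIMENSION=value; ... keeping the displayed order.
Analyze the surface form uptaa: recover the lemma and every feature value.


underlying: u-upta-a
ASPECT=ma - signalled by the affix -a
VEL=lu - signalled by the affix u-
check: uuptaa -> uptaa
lemma: upta; ASPECT=ma; VEL=lu


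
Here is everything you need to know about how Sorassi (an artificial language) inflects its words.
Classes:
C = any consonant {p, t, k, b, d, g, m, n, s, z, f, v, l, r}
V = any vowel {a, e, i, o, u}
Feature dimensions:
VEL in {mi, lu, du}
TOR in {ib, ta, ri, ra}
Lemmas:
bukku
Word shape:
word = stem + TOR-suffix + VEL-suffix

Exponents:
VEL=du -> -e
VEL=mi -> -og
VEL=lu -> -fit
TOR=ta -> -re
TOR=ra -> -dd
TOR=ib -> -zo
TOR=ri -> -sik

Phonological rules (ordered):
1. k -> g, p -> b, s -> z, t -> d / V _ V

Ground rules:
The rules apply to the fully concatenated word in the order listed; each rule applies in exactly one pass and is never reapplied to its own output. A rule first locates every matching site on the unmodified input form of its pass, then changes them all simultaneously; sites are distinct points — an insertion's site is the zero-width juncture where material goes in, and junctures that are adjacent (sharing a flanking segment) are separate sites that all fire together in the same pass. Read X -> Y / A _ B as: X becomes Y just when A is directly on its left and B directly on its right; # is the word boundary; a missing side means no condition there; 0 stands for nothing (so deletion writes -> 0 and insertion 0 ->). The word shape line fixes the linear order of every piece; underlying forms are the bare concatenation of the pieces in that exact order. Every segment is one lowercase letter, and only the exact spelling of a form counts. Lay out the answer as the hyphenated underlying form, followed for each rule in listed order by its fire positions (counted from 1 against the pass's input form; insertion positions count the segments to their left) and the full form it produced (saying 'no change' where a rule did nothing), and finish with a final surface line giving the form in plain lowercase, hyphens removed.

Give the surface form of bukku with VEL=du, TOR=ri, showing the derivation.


underlying: bukku-sik-e
1. k -> g, p -> b, s -> z, t -> d / V _ V: fires at position(s) 6, 8: bukkuzige
surface: bukkuzige


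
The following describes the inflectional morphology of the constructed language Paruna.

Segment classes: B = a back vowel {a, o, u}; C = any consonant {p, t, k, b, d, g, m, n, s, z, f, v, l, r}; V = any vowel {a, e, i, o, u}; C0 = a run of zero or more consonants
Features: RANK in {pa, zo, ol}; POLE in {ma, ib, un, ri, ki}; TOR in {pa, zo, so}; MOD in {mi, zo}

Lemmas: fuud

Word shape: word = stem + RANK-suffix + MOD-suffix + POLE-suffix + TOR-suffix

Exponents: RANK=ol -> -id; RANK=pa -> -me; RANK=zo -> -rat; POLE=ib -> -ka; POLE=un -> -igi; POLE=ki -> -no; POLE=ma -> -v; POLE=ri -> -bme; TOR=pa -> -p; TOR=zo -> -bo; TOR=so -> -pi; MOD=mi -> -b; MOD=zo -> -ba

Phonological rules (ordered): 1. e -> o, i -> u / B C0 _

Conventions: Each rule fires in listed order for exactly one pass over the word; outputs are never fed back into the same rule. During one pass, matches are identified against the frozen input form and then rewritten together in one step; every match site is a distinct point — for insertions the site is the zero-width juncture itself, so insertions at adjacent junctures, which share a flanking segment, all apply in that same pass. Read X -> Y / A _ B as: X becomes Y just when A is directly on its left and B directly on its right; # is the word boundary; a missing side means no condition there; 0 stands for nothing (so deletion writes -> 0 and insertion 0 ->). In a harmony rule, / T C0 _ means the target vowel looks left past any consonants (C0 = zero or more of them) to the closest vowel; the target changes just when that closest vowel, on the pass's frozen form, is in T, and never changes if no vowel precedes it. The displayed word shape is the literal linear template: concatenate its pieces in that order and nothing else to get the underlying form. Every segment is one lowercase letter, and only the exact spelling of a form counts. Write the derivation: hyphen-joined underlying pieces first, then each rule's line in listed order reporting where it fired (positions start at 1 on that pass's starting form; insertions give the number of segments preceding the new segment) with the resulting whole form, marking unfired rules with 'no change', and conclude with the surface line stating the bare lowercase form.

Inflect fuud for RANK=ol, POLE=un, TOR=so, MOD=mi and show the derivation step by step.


underlying: fuud-id-b-igi-pi
1. e -> o, i -> u / B C0 _: fires at position(s) 5: fuududbigipi
surface: fuududbigipi


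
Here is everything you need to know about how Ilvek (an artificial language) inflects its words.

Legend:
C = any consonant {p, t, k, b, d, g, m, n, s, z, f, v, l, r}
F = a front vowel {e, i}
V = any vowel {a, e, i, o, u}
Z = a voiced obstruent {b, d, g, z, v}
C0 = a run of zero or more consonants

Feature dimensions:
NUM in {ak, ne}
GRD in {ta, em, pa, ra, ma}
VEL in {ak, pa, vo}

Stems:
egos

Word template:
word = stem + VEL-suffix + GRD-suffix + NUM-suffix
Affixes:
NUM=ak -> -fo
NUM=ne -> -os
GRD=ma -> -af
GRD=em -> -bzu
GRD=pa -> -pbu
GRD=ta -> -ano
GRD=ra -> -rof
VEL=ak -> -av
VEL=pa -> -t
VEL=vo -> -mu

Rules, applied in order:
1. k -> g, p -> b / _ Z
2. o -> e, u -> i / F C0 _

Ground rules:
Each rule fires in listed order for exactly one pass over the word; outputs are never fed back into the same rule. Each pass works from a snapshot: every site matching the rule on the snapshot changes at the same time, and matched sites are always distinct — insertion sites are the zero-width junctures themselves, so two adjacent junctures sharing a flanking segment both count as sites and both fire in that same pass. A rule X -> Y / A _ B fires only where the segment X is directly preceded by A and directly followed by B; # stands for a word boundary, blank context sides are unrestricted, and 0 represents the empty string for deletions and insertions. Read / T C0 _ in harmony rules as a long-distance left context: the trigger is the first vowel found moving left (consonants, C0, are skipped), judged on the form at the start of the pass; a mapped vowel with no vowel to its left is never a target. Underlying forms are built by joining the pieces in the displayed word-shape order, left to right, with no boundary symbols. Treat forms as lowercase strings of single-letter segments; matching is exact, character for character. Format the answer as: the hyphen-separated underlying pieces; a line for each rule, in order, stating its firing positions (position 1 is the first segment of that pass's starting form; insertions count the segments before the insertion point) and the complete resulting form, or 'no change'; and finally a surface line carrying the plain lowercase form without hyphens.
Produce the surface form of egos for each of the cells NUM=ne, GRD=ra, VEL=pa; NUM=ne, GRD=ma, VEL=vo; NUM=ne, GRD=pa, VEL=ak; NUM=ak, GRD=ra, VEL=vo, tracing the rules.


cell NUM=ne, GRD=ra, VEL=pa:
underlying: egos-t-rof-os
1. k -> g, p -> b / _ Z: no change
2. o -> e, u -> i / F C0 _: fires at position(s) 3: egestrofos
surface: egestrofos

cell NUM=ne, GRD=ma, VEL=vo:
underlying: egos-mu-af-os
1. k -> g, p -> b / _ Z: no change
2. o -> e, u -> i / F C0 _: fires at position(s) 3: egesmuafos
surface: egesmuafos

cell NUM=ne, GRD=pa, VEL=ak:
underlying: egos-av-pbu-os
1. k -> g, p -> b / _ Z: fires at position(s) 7: egosavbbuos
2. o -> e, u -> i / F C0 _: fires at position(s) 3: egesavbbuos
surface: egesavbbuos

cell NUM=ak, GRD=ra, VEL=vo:
underlying: egos-mu-rof-fo
1. k -> g, p -> b / _ Z: no change
2. o -> e, u -> i / F C0 _: fires at position(s) 3: egesmuroffo
surface: egesmuroffo


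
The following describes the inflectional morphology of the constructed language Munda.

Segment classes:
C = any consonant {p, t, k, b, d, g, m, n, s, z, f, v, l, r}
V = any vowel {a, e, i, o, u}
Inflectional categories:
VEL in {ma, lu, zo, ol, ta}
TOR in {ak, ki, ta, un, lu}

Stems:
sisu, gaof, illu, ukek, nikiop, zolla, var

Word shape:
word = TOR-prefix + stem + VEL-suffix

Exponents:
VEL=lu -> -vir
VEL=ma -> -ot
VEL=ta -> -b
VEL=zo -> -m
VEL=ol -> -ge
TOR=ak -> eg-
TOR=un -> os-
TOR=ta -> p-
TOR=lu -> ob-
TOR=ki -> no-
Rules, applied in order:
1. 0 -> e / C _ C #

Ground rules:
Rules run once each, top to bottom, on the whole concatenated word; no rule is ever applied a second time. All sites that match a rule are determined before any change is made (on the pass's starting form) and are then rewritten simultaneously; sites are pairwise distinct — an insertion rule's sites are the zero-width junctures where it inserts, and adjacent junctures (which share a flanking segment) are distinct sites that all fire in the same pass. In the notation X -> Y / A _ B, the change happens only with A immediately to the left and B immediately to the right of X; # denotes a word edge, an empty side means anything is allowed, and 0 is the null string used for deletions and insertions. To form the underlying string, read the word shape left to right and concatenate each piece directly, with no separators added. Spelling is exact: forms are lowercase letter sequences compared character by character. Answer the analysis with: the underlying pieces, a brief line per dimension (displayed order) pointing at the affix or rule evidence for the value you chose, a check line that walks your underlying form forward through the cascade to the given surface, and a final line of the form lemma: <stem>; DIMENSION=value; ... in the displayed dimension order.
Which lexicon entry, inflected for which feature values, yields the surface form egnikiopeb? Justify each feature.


underlying: eg-nikiop-b
VEL=ta - signalled by the affix -b
TOR=ak - signalled by the affix eg-
check: egnikiopb -> egnikiopeb
lemma: nikiop; VEL=ta; TOR=ak


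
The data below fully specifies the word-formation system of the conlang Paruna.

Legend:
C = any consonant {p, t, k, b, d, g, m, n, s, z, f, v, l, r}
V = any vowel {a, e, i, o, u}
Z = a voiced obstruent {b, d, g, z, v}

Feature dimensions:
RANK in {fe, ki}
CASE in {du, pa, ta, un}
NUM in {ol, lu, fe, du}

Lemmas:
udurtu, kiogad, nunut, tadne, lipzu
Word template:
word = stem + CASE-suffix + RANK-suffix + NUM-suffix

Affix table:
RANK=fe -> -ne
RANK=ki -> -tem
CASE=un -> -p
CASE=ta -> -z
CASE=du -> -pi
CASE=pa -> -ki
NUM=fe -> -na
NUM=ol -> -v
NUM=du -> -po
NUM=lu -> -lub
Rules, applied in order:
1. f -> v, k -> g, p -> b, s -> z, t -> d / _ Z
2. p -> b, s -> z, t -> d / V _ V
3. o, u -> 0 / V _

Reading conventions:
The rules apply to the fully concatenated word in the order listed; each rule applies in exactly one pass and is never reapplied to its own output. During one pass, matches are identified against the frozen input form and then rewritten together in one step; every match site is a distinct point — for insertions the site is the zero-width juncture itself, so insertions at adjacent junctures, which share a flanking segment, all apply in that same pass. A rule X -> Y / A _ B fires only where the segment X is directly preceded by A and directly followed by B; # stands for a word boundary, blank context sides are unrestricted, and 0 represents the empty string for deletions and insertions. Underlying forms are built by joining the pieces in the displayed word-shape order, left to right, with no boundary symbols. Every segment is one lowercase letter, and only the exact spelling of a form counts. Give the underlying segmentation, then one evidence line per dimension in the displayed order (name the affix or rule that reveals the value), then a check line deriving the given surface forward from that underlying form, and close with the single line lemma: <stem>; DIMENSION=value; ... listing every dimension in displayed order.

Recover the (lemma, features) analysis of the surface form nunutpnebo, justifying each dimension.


underlying: nunut-p-ne-po
RANK=fe - signalled by the affix -ne
CASE=un - signalled by the affix -p
NUM=du - signalled by the affix -po
check: nunutpnepo -> nunutpnepo -> nunutpnebo -> nunutpnebo
lemma: nunut; RANK=fe; CASE=un; NUM=du


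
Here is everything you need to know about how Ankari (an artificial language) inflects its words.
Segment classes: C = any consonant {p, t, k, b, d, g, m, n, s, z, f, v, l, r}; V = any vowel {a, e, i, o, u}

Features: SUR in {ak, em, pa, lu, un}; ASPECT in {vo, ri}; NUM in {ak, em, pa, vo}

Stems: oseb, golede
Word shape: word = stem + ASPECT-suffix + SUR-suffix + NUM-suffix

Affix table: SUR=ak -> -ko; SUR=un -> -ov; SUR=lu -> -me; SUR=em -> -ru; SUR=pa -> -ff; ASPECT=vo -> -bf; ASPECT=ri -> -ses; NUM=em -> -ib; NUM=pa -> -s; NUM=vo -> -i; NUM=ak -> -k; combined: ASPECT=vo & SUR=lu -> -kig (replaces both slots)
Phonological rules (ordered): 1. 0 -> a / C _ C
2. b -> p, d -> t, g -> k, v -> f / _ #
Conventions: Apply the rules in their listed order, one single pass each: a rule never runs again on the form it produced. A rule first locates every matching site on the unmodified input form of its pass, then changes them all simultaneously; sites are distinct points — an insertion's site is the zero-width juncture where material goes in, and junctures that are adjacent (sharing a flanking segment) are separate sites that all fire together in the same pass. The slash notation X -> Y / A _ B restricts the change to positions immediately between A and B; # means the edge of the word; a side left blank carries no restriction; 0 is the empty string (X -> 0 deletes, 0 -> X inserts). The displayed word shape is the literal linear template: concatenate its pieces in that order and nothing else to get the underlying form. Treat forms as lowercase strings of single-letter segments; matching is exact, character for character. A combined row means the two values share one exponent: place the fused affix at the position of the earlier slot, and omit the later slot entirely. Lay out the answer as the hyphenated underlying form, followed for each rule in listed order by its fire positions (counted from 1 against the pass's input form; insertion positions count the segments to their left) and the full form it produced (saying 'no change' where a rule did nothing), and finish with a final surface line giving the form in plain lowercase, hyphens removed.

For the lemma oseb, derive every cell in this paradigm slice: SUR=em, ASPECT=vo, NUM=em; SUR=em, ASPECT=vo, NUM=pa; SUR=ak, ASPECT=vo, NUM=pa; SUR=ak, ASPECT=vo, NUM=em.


cell SUR=em, ASPECT=vo, NUM=em:
underlying: oseb-bf-ru-ib
1. 0 -> a / C _ C: inserts after position(s) 4, 5, 6: osebabafaruib
2. b -> p, d -> t, g -> k, v -> f / _ #: fires at position(s) 13: osebabafaruip
surface: osebabafaruip

cell SUR=em, ASPECT=vo, NUM=pa:
underlying: oseb-bf-ru-s
1. 0 -> a / C _ C: inserts after position(s) 4, 5, 6: osebabafarus
2. b -> p, d -> t, g -> k, v -> f / _ #: no change
surface: osebabafarus

cell SUR=ak, ASPECT=vo, NUM=pa:
underlying: oseb-bf-ko-s
1. 0 -> a / C _ C: inserts after position(s) 4, 5, 6: osebabafakos
2. b -> p, d -> t, g -> k, v -> f / _ #: no change
surface: osebabafakos

cell SUR=ak, ASPECT=vo, NUM=em:
underlying: oseb-bf-ko-ib
1. 0 -> a / C _ C: inserts after position(s) 4, 5, 6: osebabafakoib
2. b -> p, d -> t, g -> k, v -> f / _ #: fires at position(s) 13: osebabafakoip
surface: osebabafakoip


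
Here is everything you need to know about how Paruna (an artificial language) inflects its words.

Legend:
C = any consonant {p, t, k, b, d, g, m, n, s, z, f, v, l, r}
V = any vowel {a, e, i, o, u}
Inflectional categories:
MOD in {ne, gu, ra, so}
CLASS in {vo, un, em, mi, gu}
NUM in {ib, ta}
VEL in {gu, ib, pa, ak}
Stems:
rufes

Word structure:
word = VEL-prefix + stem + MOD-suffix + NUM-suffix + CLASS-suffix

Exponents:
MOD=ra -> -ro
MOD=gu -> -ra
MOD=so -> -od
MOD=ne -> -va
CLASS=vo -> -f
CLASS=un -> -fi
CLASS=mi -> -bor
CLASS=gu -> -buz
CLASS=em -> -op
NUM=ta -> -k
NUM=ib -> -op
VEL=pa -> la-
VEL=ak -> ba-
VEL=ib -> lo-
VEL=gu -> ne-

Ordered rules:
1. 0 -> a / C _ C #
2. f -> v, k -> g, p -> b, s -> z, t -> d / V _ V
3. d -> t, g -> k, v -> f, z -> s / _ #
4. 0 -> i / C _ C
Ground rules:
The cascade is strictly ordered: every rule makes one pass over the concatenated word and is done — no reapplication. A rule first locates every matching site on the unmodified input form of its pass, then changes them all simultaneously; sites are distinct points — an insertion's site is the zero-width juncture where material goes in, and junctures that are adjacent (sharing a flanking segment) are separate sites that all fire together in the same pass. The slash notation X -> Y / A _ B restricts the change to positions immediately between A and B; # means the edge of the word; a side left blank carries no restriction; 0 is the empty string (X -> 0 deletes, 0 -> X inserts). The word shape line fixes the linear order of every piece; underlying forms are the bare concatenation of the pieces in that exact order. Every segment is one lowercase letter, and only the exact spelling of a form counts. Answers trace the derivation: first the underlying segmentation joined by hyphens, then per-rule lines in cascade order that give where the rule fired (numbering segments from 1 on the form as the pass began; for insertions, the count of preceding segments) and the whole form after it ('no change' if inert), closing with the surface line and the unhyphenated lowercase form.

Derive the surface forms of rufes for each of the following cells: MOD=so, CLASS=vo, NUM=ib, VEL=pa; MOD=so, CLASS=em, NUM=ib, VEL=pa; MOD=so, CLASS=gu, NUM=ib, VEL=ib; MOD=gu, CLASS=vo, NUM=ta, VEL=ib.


cell MOD=so, CLASS=vo, NUM=ib, VEL=pa:
underlying: la-rufes-od-op-f
1. 0 -> a / C _ C #: inserts after position(s) 11: larufesodopaf
2. f -> v, k -> g, p -> b, s -> z, t -> d / V _ V: fires at position(s) 5, 7, 11: laruvezodobaf
3. d -> t, g -> k, v -> f, z -> s / _ #: no change
4. 0 -> i / C _ C: no change
surface: laruvezodobaf

cell MOD=so, CLASS=em, NUM=ib, VEL=pa:
underlying: la-rufes-od-op-op
1. 0 -> a / C _ C #: no change
2. f -> v, k -> g, p -> b, s -> z, t -> d / V _ V: fires at position(s) 5, 7, 11: laruvezodobop
3. d -> t, g -> k, v -> f, z -> s / _ #: no change
4. 0 -> i / C _ C: no change
surface: laruvezodobop

cell MOD=so, CLASS=gu, NUM=ib, VEL=ib:
underlying: lo-rufes-od-op-buz
1. 0 -> a / C _ C #: no change
2. f -> v, k -> g, p -> b, s -> z, t -> d / V _ V: fires at position(s) 5, 7: loruvezodopbuz
3. d -> t, g -> k, v -> f, z -> s / _ #: fires at position(s) 14: loruvezodopbus
4. 0 -> i / C _ C: inserts after position(s) 11: loruvezodopibus
surface: loruvezodopibus

cell MOD=gu, CLASS=vo, NUM=ta, VEL=ib:
underlying: lo-rufes-ra-k-f
1. 0 -> a / C _ C #: inserts after position(s) 10: lorufesrakaf
2. f -> v, k -> g, p -> b, s -> z, t -> d / V _ V: fires at position(s) 5, 10: loruvesragaf
3. d -> t, g -> k, v -> f, z -> s / _ #: no change
4. 0 -> i / C _ C: inserts after position(s) 7: loruvesiragaf
surface: loruvesiragaf
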